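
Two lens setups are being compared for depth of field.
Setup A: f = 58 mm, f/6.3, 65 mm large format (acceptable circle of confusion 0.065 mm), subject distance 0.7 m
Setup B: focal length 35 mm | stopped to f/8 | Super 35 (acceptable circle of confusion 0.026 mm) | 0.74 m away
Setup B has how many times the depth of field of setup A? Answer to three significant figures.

1.63

Setup A: H = 58²/(6.3×0.065) + 58 ≈ 8272.9 mm; DoF = Df − Dn = 759.34 − 649.26 ≈ 110.08 mm.
Setup B: H = 35²/(8×0.026) + 35 ≈ 5924.4 mm; DoF = Df − Dn = 840.63 − 660.89 ≈ 179.74 mm.
Ratio = 179.74 / 110.08 ≈ 1.63.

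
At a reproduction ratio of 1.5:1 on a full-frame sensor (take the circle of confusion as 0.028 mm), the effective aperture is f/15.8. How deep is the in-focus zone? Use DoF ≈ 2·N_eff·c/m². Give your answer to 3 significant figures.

0.393 mm

At magnification m, DoF ≈ 2·N_eff·c/m² = 2 × 15.8 × 0.028 / 1.5² = 0.8848 / 2.25 ≈ 0.393 mm.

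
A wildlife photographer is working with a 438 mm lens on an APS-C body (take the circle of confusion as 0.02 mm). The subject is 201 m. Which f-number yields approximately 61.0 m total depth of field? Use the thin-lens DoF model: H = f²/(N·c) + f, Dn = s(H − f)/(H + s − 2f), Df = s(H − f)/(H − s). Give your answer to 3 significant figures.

f/7.10

Write h = H − f = f²/(N·c). The thin-lens limits are Dn = s·h/(h + (s−f)) and Df = s·h/(h − (s−f)), so DoF = Df − Dn = 2·s·(s−f)·h / (h² − (s−f)²).
That is a quadratic in h: DoF·h² − 2·s·(s−f)·h − DoF·(s−f)² = 0 ⇒ h = (s−f)·(s + √(s² + DoF²)) / DoF = 200562 × (201000 + √(201000² + 61000²)) / 61000 = 200562 × (201000 + 210052) / 61000 ≈ 1351500 mm.
Then N = f²/(c·h) = 438² / (0.02 × 1351500) = 191844 / 27030 ≈ 7.10.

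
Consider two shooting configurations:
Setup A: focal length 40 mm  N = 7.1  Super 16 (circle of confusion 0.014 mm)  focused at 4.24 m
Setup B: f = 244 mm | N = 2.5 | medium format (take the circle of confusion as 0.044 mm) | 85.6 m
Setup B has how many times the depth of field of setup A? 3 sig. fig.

11.7

Setup A: H = 40²/(7.1×0.014) + 40 ≈ 16136.6 mm; DoF = Df − Dn = 5736.9 − 3362.6 ≈ 2374.3 mm.
Setup B: H = 244²/(2.5×0.044) + 244 ≈ 541480.4 mm; DoF = Df − Dn = 101627 − 73939 ≈ 27688 mm.
Ratio = 27688 / 2374.3 ≈ 11.7.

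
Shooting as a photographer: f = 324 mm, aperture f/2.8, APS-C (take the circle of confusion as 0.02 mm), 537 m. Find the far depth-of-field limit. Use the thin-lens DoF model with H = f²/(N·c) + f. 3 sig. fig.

752 m

Hyperfocal distance H = f²/(N·c) + f = 324²/(2.8 × 0.02) + 324 = 104976/0.056 + 324 ≈ 1874895.4 mm ≈ 1875 m.
Far limit Df = s·(H − f)/(H − s) = 537000 × (1874895.4 − 324) / (1874895.4 − 537000) = 537000 × 1874571.4 / 1337895.4 ≈ 752409 mm ≈ 752 m.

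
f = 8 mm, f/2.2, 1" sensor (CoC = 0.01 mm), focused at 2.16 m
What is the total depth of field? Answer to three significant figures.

7.06 m

Hyperfocal distance H = f²/(N·c) + f = 8²/(2.2 × 0.01) + 8 = 64/0.022 + 8 ≈ 2917.1 mm ≈ 2.917 m.
Near limit Dn = s·(H − f)/(H + s − 2f) = 2160 × (2917.1 − 8) / (2917.1 + 2160 − 2 × 8) = 2160 × 2909.1 / 5061.1 ≈ 1241.6 mm.
Far limit Df = s·(H − f)/(H − s) = 2160 × (2917.1 − 8) / (2917.1 − 2160) = 2160 × 2909.1 / 757.1 ≈ 8299.7 mm.
Depth of field = Df − Dn = 8299.7 − 1241.6 ≈ 7058.1 mm ≈ 7.06 m.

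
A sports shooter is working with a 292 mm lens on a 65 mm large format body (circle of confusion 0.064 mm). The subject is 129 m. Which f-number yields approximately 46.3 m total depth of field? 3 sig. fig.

Write h = H − f = f²/(N·c). The thin-lens limits are Dn = s·h/(h + (s−f)) and Df = s·h/(h − (s−f)), so DoF = Df − Dn = 2·s·(s−f)·h / (h² − (s−f)²).
That is a quadratic in h: DoF·h² − 2·s·(s−f)·h − DoF·(s−f)² = 0 ⇒ h = (s−f)·(s + √(s² + DoF²)) / DoF = 128708 × (129000 + √(129000² + 46300²)) / 46300 = 128708 × (129000 + 137057) / 46300 ≈ 739605 mm.
Then N = f²/(c·h) = 292² / (0.064 × 739605) = 85264 / 47335 ≈ 1.80.

f/1.80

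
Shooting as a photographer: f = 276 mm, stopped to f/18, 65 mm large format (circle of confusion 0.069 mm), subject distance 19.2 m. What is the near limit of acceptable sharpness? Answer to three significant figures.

14.7 m

Hyperfocal distance H = f²/(N·c) + f = 276²/(18 × 0.069) + 276 = 76176/1.242 + 276 ≈ 61609.3 mm ≈ 61.61 m.
Near limit Dn = s·(H − f)/(H + s − 2f) = 19200 × (61609.3 − 276) / (61609.3 + 19200 − 2 × 276) = 19200 × 61333.3 / 80257.3 ≈ 14673 mm ≈ 14.7 m.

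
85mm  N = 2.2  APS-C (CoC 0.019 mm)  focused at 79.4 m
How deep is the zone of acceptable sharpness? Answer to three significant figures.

Hyperfocal distance H = f²/(N·c) + f = 85²/(2.2 × 0.019) + 85 = 7225/0.0418 + 85 ≈ 172931.9 mm ≈ 172.9 m.
Near limit Dn = s·(H − f)/(H + s − 2f) = 79400 × (172931.9 − 85) / (172931.9 + 79400 − 2 × 85) = 79400 × 172846.9 / 252161.9 ≈ 54426 mm.
Far limit Df = s·(H − f)/(H − s) = 79400 × (172931.9 − 85) / (172931.9 − 79400) = 79400 × 172846.9 / 93531.9 ≈ 146731 mm.
Depth of field = Df − Dn = 146731 − 54426 ≈ 92305 mm ≈ 92.3 m.

92.3 m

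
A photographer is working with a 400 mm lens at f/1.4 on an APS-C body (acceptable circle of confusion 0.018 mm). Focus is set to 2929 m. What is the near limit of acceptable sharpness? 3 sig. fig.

2000 m

Hyperfocal distance H = f²/(N·c) + f = 400²/(1.4 × 0.018) + 400 = 160000/0.0252 + 400 ≈ 6349606.3 mm ≈ 6350 m.
Near limit Dn = s·(H − f)/(H + s − 2f) = 2929000 × (6349606.3 − 400) / (6349606.3 + 2929000 − 2 × 400) = 2929000 × 6349206.3 / 9277806.3 ≈ 2004442 mm ≈ 2000 m.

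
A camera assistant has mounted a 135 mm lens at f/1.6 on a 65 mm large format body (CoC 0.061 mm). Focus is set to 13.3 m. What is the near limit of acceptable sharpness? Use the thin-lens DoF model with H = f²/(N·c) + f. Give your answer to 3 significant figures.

Hyperfocal distance H = f²/(N·c) + f = 135²/(1.6 × 0.061) + 135 = 18225/0.0976 + 135 ≈ 186866.6 mm ≈ 186.9 m.
Near limit Dn = s·(H − f)/(H + s − 2f) = 13300 × (186866.6 − 135) / (186866.6 + 13300 − 2 × 135) = 13300 × 186731.6 / 199896.6 ≈ 12424 mm ≈ 12.4 m.

12.4 m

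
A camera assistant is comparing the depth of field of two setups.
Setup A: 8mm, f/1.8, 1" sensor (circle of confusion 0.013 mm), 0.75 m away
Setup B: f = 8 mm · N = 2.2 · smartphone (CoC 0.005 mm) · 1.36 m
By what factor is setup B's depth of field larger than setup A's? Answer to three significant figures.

1.52

Setup A: H = 8²/(1.8×0.013) + 8 ≈ 2743.0 mm; DoF = Df − Dn = 1029.22 − 589.95 ≈ 439.27 mm.
Setup B: H = 8²/(2.2×0.005) + 8 ≈ 5826.2 mm; DoF = Df − Dn = 1771.70 − 1103.56 ≈ 668.14 mm.
Ratio = 668.14 / 439.27 ≈ 1.52.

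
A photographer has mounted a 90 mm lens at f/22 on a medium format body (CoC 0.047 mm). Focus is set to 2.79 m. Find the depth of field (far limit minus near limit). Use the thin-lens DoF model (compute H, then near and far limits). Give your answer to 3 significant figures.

Hyperfocal distance H = f²/(N·c) + f = 90²/(22 × 0.047) + 90 = 8100/1.034 + 90 ≈ 7923.7 mm ≈ 7.924 m.
Near limit Dn = s·(H − f)/(H + s − 2f) = 2790 × (7923.7 − 90) / (7923.7 + 2790 − 2 × 90) = 2790 × 7833.7 / 10533.7 ≈ 2074.9 mm.
Far limit Df = s·(H − f)/(H − s) = 2790 × (7923.7 − 90) / (7923.7 − 2790) = 2790 × 7833.7 / 5133.7 ≈ 4257.4 mm.
Depth of field = Df − Dn = 4257.4 − 2074.9 ≈ 2182.5 mm ≈ 2.18 m.

2.18 m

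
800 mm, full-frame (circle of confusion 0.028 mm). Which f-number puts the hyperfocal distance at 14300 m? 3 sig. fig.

f/1.60

Rearrange H = f²/(N·c) + f for N: N = f² / ((H − f)·c).
N = 800² / ((14300000 − 800) × 0.028) = 640000 / 400378 ≈ 1.60.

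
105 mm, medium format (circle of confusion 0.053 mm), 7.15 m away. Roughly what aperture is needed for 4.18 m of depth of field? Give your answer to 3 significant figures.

Write h = H − f = f²/(N·c). The thin-lens limits are Dn = s·h/(h + (s−f)) and Df = s·h/(h − (s−f)), so DoF = Df − Dn = 2·s·(s−f)·h / (h² − (s−f)²).
That is a quadratic in h: DoF·h² − 2·s·(s−f)·h − DoF·(s−f)² = 0 ⇒ h = (s−f)·(s + √(s² + DoF²)) / DoF = 7045 × (7150 + √(7150² + 4180²)) / 4180 = 7045 × (7150 + 8282.20) / 4180 ≈ 26010 mm.
Then N = f²/(c·h) = 105² / (0.053 × 26010) = 11025 / 1378.5 ≈ 8.

f/8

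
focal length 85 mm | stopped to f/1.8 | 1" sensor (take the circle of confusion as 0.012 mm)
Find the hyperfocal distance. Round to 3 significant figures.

Hyperfocal distance H = f²/(N·c) + f = 85²/(1.8 × 0.012) + 85 = 7225/0.0216 + 85 ≈ 334575.7 mm ≈ 335 m.

335 m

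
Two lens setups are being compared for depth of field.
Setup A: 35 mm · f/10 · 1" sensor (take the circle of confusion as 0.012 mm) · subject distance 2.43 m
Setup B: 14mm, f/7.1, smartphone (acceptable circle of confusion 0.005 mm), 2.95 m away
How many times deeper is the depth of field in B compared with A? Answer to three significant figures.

3.63

Setup A: H = 35²/(10×0.012) + 35 ≈ 10243.3 mm; DoF = Df − Dn = 3174.9 − 1968.2 ≈ 1206.7 mm.
Setup B: H = 14²/(7.1×0.005) + 14 ≈ 5535.1 mm; DoF = Df − Dn = 6300.4 − 1925.9 ≈ 4374.5 mm.
Ratio = 4374.5 / 1206.7 ≈ 3.63.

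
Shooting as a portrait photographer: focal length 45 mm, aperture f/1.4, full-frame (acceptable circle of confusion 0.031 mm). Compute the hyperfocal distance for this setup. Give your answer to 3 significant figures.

Hyperfocal distance H = f²/(N·c) + f = 45²/(1.4 × 0.031) + 45 = 2025/0.0434 + 45 ≈ 46704.0 mm ≈ 46.7 m.

46.7 m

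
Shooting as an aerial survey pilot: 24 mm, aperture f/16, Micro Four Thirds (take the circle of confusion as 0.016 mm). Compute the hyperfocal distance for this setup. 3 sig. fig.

Hyperfocal distance H = f²/(N·c) + f = 24²/(16 × 0.016) + 24 = 576/0.256 + 24 ≈ 2274.0 mm ≈ 2.27 m.

2.27 m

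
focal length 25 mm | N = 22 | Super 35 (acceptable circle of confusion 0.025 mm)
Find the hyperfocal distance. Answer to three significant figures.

1.16 m

Hyperfocal distance H = f²/(N·c) + f = 25²/(22 × 0.025) + 25 = 625/0.55 + 25 ≈ 1161.4 mm ≈ 1.16 m.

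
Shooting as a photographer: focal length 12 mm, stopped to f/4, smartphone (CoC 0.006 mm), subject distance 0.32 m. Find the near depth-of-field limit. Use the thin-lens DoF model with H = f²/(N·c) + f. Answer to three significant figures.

304 mm

Hyperfocal distance H = f²/(N·c) + f = 12²/(4 × 0.006) + 12 = 144/0.024 + 12 ≈ 6012.0 mm ≈ 6.012 m.
Near limit Dn = s·(H − f)/(H + s − 2f) = 320 × (6012.0 − 12) / (6012.0 + 320 − 2 × 12) = 320 × 6000.0 / 6308.0 ≈ 304.38 mm.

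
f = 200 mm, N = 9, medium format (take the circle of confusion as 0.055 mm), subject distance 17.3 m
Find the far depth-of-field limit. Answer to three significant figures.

21.9 m

Hyperfocal distance H = f²/(N·c) + f = 200²/(9 × 0.055) + 200 = 40000/0.495 + 200 ≈ 81008.1 mm ≈ 81.01 m.
Far limit Df = s·(H − f)/(H − s) = 17300 × (81008.1 − 200) / (81008.1 − 17300) = 17300 × 80808.1 / 63708.1 ≈ 21944 mm ≈ 21.9 m.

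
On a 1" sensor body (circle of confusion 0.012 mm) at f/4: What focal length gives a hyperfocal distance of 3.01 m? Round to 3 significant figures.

From H = f²/(N·c) + f, with f ≪ H: f ≈ √(H·N·c) = √(3010 × 4 × 0.012) = √144.48 ≈ 12.02 mm.
The +f correction barely moves this — solving exactly, f² + N·c·f − N·c·H = 0 ⇒ f = (−N·c + √((N·c)² + 4·N·c·H))/2 = (−0.048 + √577.92)/2 ≈ 11.996 mm, so f ≈ 12.0 mm.

12.0 mm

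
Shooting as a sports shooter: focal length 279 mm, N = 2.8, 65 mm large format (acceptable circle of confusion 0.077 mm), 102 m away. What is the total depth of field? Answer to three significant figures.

Hyperfocal distance H = f²/(N·c) + f = 279²/(2.8 × 0.077) + 279 = 77841/0.2156 + 279 ≈ 361322.6 mm ≈ 361.3 m.
Near limit Dn = s·(H − f)/(H + s − 2f) = 102000 × (361322.6 − 279) / (361322.6 + 102000 − 2 × 279) = 102000 × 361043.6 / 462764.6 ≈ 79579 mm.
Far limit Df = s·(H − f)/(H − s) = 102000 × (361322.6 − 279) / (361322.6 − 102000) = 102000 × 361043.6 / 259322.6 ≈ 142010 mm.
Depth of field = Df − Dn = 142010 − 79579 ≈ 62431 mm ≈ 62.4 m.

62.4 m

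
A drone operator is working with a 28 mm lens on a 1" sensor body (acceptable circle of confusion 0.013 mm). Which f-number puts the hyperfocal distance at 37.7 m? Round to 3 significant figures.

f/1.60

Rearrange H = f²/(N·c) + f for N: N = f² / ((H − f)·c).
N = 28² / ((37700 − 28) × 0.013) = 784 / 489.7 ≈ 1.60.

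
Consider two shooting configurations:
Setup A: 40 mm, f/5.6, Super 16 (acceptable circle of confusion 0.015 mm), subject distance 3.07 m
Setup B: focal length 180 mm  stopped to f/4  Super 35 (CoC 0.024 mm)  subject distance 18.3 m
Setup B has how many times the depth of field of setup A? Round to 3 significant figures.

1.97

Setup A: H = 40²/(5.6×0.015) + 40 ≈ 19087.6 mm; DoF = Df − Dn = 3650.7 − 2648.7 ≈ 1002.0 mm.
Setup B: H = 180²/(4×0.024) + 180 ≈ 337680.0 mm; DoF = Df − Dn = 19338.2 − 17367.6 ≈ 1970.6 mm.
Ratio = 1970.6 / 1002.0 ≈ 1.97.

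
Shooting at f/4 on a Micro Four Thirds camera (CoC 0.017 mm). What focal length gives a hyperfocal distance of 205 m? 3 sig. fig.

118 mm

From H = f²/(N·c) + f, with f ≪ H: f ≈ √(H·N·c) = √(205000 × 4 × 0.017) = √13940 ≈ 118.1 mm.
The +f correction barely moves this — solving exactly, f² + N·c·f − N·c·H = 0 ⇒ f = (−N·c + √((N·c)² + 4·N·c·H))/2 = (−0.068 + √55760)/2 ≈ 118.03 mm, so f ≈ 118 mm.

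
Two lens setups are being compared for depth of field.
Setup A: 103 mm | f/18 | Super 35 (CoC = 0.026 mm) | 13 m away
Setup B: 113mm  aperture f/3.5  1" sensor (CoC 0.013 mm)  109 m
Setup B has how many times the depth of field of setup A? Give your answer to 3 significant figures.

Setup A: H = 103²/(18×0.026) + 103 ≈ 22771.8 mm; DoF = Df − Dn = 30158 − 8286 ≈ 21872 mm.
Setup B: H = 113²/(3.5×0.013) + 113 ≈ 280750.4 mm; DoF = Df − Dn = 178104 − 78530 ≈ 99574 mm.
Ratio = 99574 / 21872 ≈ 4.55.

4.55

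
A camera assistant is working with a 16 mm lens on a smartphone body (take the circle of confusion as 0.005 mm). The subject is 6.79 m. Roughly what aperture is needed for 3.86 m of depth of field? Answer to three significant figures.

Write h = H − f = f²/(N·c). The thin-lens limits are Dn = s·h/(h + (s−f)) and Df = s·h/(h − (s−f)), so DoF = Df − Dn = 2·s·(s−f)·h / (h² − (s−f)²).
That is a quadratic in h: DoF·h² − 2·s·(s−f)·h − DoF·(s−f)² = 0 ⇒ h = (s−f)·(s + √(s² + DoF²)) / DoF = 6774 × (6790 + √(6790² + 3860²)) / 3860 = 6774 × (6790 + 7810.49) / 3860 ≈ 25623 mm.
Then N = f²/(c·h) = 16² / (0.005 × 25623) = 256 / 128.11 ≈ 2.00.

f/2.00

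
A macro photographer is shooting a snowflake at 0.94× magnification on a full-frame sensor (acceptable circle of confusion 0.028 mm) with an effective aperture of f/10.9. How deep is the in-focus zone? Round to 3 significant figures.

At magnification m, DoF ≈ 2·N_eff·c/m² = 2 × 10.9 × 0.028 / 0.94² = 0.6104 / 0.8836 ≈ 0.691 mm.

0.691 mm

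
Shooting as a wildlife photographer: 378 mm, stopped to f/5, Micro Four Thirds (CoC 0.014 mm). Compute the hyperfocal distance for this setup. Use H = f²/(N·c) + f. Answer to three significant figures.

Hyperfocal distance H = f²/(N·c) + f = 378²/(5 × 0.014) + 378 = 142884/0.07 + 378 ≈ 2041578.0 mm ≈ 2040 m.

2040 m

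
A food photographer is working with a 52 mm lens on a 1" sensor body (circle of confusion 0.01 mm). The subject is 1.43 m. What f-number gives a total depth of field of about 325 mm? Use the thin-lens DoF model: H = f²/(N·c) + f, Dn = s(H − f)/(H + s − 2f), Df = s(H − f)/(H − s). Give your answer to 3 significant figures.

Write h = H − f = f²/(N·c). The thin-lens limits are Dn = s·h/(h + (s−f)) and Df = s·h/(h − (s−f)), so DoF = Df − Dn = 2·s·(s−f)·h / (h² − (s−f)²).
That is a quadratic in h: DoF·h² − 2·s·(s−f)·h − DoF·(s−f)² = 0 ⇒ h = (s−f)·(s + √(s² + DoF²)) / DoF = 1378 × (1430 + √(1430² + 325²)) / 325 = 1378 × (1430 + 1466.47) / 325 ≈ 12281 mm.
Then N = f²/(c·h) = 52² / (0.01 × 12281) = 2704 / 122.81 ≈ 22.

f/22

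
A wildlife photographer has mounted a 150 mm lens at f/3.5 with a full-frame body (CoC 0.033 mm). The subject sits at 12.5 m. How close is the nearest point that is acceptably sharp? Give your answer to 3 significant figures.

11.8 m

Hyperfocal distance H = f²/(N·c) + f = 150²/(3.5 × 0.033) + 150 = 22500/0.1155 + 150 ≈ 194955.2 mm ≈ 195.0 m.
Near limit Dn = s·(H − f)/(H + s − 2f) = 12500 × (194955.2 − 150) / (194955.2 + 12500 − 2 × 150) = 12500 × 194805.2 / 207155.2 ≈ 11755 mm ≈ 11.8 m.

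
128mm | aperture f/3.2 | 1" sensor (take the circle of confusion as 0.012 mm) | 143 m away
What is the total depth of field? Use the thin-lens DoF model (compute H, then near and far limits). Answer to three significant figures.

108 m

Hyperfocal distance H = f²/(N·c) + f = 128²/(3.2 × 0.012) + 128 = 16384/0.0384 + 128 ≈ 426794.7 mm ≈ 426.8 m.
Near limit Dn = s·(H − f)/(H + s − 2f) = 143000 × (426794.7 − 128) / (426794.7 + 143000 − 2 × 128) = 143000 × 426666.7 / 569538.7 ≈ 107128 mm.
Far limit Df = s·(H − f)/(H − s) = 143000 × (426794.7 − 128) / (426794.7 − 143000) = 143000 × 426666.7 / 283794.7 ≈ 214991 mm.
Depth of field = Df − Dn = 214991 − 107128 ≈ 107863 mm ≈ 108 m.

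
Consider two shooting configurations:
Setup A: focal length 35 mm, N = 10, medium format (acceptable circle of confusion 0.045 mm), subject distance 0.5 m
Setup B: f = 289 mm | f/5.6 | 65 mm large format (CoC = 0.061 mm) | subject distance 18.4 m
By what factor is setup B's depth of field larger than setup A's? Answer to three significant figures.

Setup A: H = 35²/(10×0.045) + 35 ≈ 2757.2 mm; DoF = Df − Dn = 603.00 − 427.05 ≈ 175.95 mm.
Setup B: H = 289²/(5.6×0.061) + 289 ≈ 244788.4 mm; DoF = Df − Dn = 19872.0 − 17131.0 ≈ 2741.0 mm.
Ratio = 2741.0 / 175.95 ≈ 15.6.

15.6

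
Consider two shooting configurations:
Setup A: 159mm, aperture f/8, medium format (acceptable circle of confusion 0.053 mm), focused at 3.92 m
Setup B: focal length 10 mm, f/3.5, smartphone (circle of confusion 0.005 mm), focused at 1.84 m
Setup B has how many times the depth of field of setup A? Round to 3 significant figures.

2.64

Setup A: H = 159²/(8×0.053) + 159 ≈ 59784.0 mm; DoF = Df − Dn = 4183.91 − 3687.41 ≈ 496.50 mm.
Setup B: H = 10²/(3.5×0.005) + 10 ≈ 5724.3 mm; DoF = Df − Dn = 2706.9 − 1393.7 ≈ 1313.2 mm.
Ratio = 1313.2 / 496.50 ≈ 2.64.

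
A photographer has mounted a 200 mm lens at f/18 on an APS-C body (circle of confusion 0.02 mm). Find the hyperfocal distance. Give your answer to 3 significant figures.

Hyperfocal distance H = f²/(N·c) + f = 200²/(18 × 0.02) + 200 = 40000/0.36 + 200 ≈ 111311.1 mm ≈ 111 m.

111 m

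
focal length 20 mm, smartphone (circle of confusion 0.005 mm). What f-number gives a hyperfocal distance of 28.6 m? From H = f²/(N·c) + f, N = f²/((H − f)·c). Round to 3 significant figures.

Rearrange H = f²/(N·c) + f for N: N = f² / ((H − f)·c).
N = 20² / ((28600 − 20) × 0.005) = 400 / 142.9 ≈ 2.80.

f/2.80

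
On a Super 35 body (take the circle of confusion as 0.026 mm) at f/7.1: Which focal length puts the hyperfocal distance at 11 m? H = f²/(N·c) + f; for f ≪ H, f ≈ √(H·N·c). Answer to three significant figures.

From H = f²/(N·c) + f, with f ≪ H: f ≈ √(H·N·c) = √(11000 × 7.1 × 0.026) = √2030.6 ≈ 45.06 mm.
Exact: f² + N·c·f − N·c·H = 0 ⇒ f = (−N·c + √((N·c)² + 4·N·c·H))/2 = (−0.1846 + √8122.4)/2 ≈ 44.970 mm ≈ 45.0 mm.

45.0 mm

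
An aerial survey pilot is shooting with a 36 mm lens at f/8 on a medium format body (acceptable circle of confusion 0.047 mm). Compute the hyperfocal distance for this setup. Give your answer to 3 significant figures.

3.48 m

Hyperfocal distance H = f²/(N·c) + f = 36²/(8 × 0.047) + 36 = 1296/0.376 + 36 ≈ 3482.8 mm ≈ 3.48 m.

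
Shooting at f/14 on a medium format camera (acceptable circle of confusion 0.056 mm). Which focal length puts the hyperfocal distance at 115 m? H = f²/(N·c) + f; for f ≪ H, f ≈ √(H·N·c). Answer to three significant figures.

300 mm

From H = f²/(N·c) + f, with f ≪ H: f ≈ √(H·N·c) = √(115000 × 14 × 0.056) = √90160 ≈ 300.3 mm.
The +f correction barely moves this — solving exactly, f² + N·c·f − N·c·H = 0 ⇒ f = (−N·c + √((N·c)² + 4·N·c·H))/2 = (−0.784 + √360641)/2 ≈ 299.87 mm, so f ≈ 300 mm.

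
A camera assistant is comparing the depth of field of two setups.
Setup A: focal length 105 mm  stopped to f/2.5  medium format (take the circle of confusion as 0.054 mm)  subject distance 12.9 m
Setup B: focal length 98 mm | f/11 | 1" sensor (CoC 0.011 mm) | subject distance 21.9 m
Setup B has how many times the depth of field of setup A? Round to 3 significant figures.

3.14

Setup A: H = 105²/(2.5×0.054) + 105 ≈ 81771.7 mm; DoF = Df − Dn = 15296.6 − 11152.7 ≈ 4143.9 mm.
Setup B: H = 98²/(11×0.011) + 98 ≈ 79469.9 mm; DoF = Df − Dn = 30194 − 17181 ≈ 13013 mm.
Ratio = 13013 / 4143.9 ≈ 3.14.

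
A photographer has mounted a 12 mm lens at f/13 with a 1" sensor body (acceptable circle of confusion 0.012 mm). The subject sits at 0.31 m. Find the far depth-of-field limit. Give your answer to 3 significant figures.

458 mm

Hyperfocal distance H = f²/(N·c) + f = 12²/(13 × 0.012) + 12 = 144/0.156 + 12 ≈ 935.1 mm ≈ 0.935 m.
Far limit Df = s·(H − f)/(H − s) = 310 × (935.1 − 12) / (935.1 − 310) = 310 × 923.1 / 625.1 ≈ 457.79 mm.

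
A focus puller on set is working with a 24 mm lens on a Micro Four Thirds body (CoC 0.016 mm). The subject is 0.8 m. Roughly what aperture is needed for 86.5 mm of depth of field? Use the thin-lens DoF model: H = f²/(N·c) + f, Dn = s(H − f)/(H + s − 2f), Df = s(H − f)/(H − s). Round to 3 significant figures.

f/2.50

Write h = H − f = f²/(N·c). The thin-lens limits are Dn = s·h/(h + (s−f)) and Df = s·h/(h − (s−f)), so DoF = Df − Dn = 2·s·(s−f)·h / (h² − (s−f)²).
That is a quadratic in h: DoF·h² − 2·s·(s−f)·h − DoF·(s−f)² = 0 ⇒ h = (s−f)·(s + √(s² + DoF²)) / DoF = 776 × (800 + √(800² + 86.5²)) / 86.5 = 776 × (800 + 804.663) / 86.5 ≈ 14396 mm.
Then N = f²/(c·h) = 24² / (0.016 × 14396) = 576 / 230.33 ≈ 2.50.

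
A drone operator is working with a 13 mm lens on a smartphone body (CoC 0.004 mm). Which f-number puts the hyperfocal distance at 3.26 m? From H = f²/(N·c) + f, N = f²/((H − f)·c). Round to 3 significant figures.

f/13

Rearrange H = f²/(N·c) + f for N: N = f² / ((H − f)·c).
N = 13² / ((3260 − 13) × 0.004) = 169 / 12.99 ≈ 13.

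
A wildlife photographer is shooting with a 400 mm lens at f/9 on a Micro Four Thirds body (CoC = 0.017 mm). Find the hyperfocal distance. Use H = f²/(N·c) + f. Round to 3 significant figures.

1050 m

Hyperfocal distance H = f²/(N·c) + f = 400²/(9 × 0.017) + 400 = 160000/0.153 + 400 ≈ 1046151.6 mm ≈ 1050 m.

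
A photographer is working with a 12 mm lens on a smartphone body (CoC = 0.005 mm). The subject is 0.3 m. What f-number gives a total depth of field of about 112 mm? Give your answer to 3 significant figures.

f/18.1

Write h = H − f = f²/(N·c). The thin-lens limits are Dn = s·h/(h + (s−f)) and Df = s·h/(h − (s−f)), so DoF = Df − Dn = 2·s·(s−f)·h / (h² − (s−f)²).
That is a quadratic in h: DoF·h² − 2·s·(s−f)·h − DoF·(s−f)² = 0 ⇒ h = (s−f)·(s + √(s² + DoF²)) / DoF = 288 × (300 + √(300² + 112²)) / 112 = 288 × (300 + 320.225) / 112 ≈ 1594.9 mm.
Then N = f²/(c·h) = 12² / (0.005 × 1594.9) = 144 / 7.9743 ≈ 18.1.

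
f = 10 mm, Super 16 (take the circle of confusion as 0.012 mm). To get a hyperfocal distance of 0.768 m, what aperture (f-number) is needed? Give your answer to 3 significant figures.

f/11

Rearrange H = f²/(N·c) + f for N: N = f² / ((H − f)·c).
N = 10² / ((768 − 10) × 0.012) = 100 / 9.096 ≈ 11.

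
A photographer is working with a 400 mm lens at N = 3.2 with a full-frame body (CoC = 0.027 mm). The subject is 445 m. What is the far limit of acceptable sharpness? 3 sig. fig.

Hyperfocal distance H = f²/(N·c) + f = 400²/(3.2 × 0.027) + 400 = 160000/0.0864 + 400 ≈ 1852251.9 mm ≈ 1852 m.
Far limit Df = s·(H − f)/(H − s) = 445000 × (1852251.9 − 400) / (1852251.9 − 445000) = 445000 × 1851851.9 / 1407251.9 ≈ 585591 mm ≈ 586 m.

586 m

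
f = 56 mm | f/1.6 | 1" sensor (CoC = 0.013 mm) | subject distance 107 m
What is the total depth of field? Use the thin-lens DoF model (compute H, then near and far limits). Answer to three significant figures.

306 m

Hyperfocal distance H = f²/(N·c) + f = 56²/(1.6 × 0.013) + 56 = 3136/0.0208 + 56 ≈ 150825.2 mm ≈ 150.8 m.
Near limit Dn = s·(H − f)/(H + s − 2f) = 107000 × (150825.2 − 56) / (150825.2 + 107000 − 2 × 56) = 107000 × 150769.2 / 257713.2 ≈ 62598 mm.
Far limit Df = s·(H − f)/(H − s) = 107000 × (150825.2 − 56) / (150825.2 − 107000) = 107000 × 150769.2 / 43825.2 ≈ 368105 mm.
Depth of field = Df − Dn = 368105 − 62598 ≈ 305507 mm ≈ 306 m.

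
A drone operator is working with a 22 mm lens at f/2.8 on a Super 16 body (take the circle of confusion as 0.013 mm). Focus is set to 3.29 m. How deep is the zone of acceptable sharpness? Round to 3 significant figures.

Hyperfocal distance H = f²/(N·c) + f = 22²/(2.8 × 0.013) + 22 = 484/0.0364 + 22 ≈ 13318.7 mm ≈ 13.32 m.
Near limit Dn = s·(H − f)/(H + s − 2f) = 3290 × (13318.7 − 22) / (13318.7 + 3290 − 2 × 22) = 3290 × 13296.7 / 16564.7 ≈ 2640.9 mm.
Far limit Df = s·(H − f)/(H − s) = 3290 × (13318.7 − 22) / (13318.7 − 3290) = 3290 × 13296.7 / 10028.7 ≈ 4362.1 mm.
Depth of field = Df − Dn = 4362.1 − 2640.9 ≈ 1721.2 mm ≈ 1.72 m.

1.72 m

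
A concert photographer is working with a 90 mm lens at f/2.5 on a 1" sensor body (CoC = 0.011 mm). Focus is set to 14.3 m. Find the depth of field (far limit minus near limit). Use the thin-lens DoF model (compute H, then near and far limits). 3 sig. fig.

Hyperfocal distance H = f²/(N·c) + f = 90²/(2.5 × 0.011) + 90 = 8100/0.0275 + 90 ≈ 294635.5 mm ≈ 294.6 m.
Near limit Dn = s·(H − f)/(H + s − 2f) = 14300 × (294635.5 − 90) / (294635.5 + 14300 − 2 × 90) = 14300 × 294545.5 / 308755.5 ≈ 13641.9 mm.
Far limit Df = s·(H − f)/(H − s) = 14300 × (294635.5 − 90) / (294635.5 − 14300) = 14300 × 294545.5 / 280335.5 ≈ 15024.9 mm.
Depth of field = Df − Dn = 15024.9 − 13641.9 ≈ 1383.0 mm ≈ 1.38 m.

1.38 m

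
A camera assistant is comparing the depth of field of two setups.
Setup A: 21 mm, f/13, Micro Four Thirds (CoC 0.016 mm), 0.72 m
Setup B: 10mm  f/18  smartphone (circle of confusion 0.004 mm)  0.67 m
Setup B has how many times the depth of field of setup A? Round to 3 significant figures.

1.54

Setup A: H = 21²/(13×0.016) + 21 ≈ 2141.2 mm; DoF = Df − Dn = 1074.13 − 541.48 ≈ 532.65 mm.
Setup B: H = 10²/(18×0.004) + 10 ≈ 1398.9 mm; DoF = Df − Dn = 1276.68 − 454.18 ≈ 822.50 mm.
Ratio = 822.50 / 532.65 ≈ 1.54.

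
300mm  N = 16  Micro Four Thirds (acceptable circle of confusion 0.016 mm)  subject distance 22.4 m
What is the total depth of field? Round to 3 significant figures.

Hyperfocal distance H = f²/(N·c) + f = 300²/(16 × 0.016) + 300 = 90000/0.256 + 300 ≈ 351862.5 mm ≈ 351.9 m.
Near limit Dn = s·(H − f)/(H + s − 2f) = 22400 × (351862.5 − 300) / (351862.5 + 22400 − 2 × 300) = 22400 × 351562.5 / 373662.5 ≈ 21075.2 mm.
Far limit Df = s·(H − f)/(H − s) = 22400 × (351862.5 − 300) / (351862.5 − 22400) = 22400 × 351562.5 / 329462.5 ≈ 23902.6 mm.
Depth of field = Df − Dn = 23902.6 − 21075.2 ≈ 2827.4 mm ≈ 2.83 m.

2.83 m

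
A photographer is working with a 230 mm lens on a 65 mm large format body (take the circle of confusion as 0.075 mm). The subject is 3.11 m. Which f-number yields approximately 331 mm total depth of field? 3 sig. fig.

Write h = H − f = f²/(N·c). The thin-lens limits are Dn = s·h/(h + (s−f)) and Df = s·h/(h − (s−f)), so DoF = Df − Dn = 2·s·(s−f)·h / (h² − (s−f)²).
That is a quadratic in h: DoF·h² − 2·s·(s−f)·h − DoF·(s−f)² = 0 ⇒ h = (s−f)·(s + √(s² + DoF²)) / DoF = 2880 × (3110 + √(3110² + 331²)) / 331 = 2880 × (3110 + 3127.56) / 331 ≈ 54272 mm.
Then N = f²/(c·h) = 230² / (0.075 × 54272) = 52900 / 4070.4 ≈ 13.

f/13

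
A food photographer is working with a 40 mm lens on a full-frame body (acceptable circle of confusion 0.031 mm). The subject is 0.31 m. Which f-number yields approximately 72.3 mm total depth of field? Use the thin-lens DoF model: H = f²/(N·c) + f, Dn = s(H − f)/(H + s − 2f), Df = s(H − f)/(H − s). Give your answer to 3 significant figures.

f/22

Write h = H − f = f²/(N·c). The thin-lens limits are Dn = s·h/(h + (s−f)) and Df = s·h/(h − (s−f)), so DoF = Df − Dn = 2·s·(s−f)·h / (h² − (s−f)²).
That is a quadratic in h: DoF·h² − 2·s·(s−f)·h − DoF·(s−f)² = 0 ⇒ h = (s−f)·(s + √(s² + DoF²)) / DoF = 270 × (310 + √(310² + 72.3²)) / 72.3 = 270 × (310 + 318.319) / 72.3 ≈ 2346.4 mm.
Then N = f²/(c·h) = 40² / (0.031 × 2346.4) = 1600 / 72.739 ≈ 22.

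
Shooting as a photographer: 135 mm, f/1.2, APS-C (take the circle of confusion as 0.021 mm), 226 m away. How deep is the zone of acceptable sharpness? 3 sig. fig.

Hyperfocal distance H = f²/(N·c) + f = 135²/(1.2 × 0.021) + 135 = 18225/0.0252 + 135 ≈ 723349.3 mm ≈ 723.3 m.
Near limit Dn = s·(H − f)/(H + s − 2f) = 226000 × (723349.3 − 135) / (723349.3 + 226000 − 2 × 135) = 226000 × 723214.3 / 949079.3 ≈ 172216 mm.
Far limit Df = s·(H − f)/(H − s) = 226000 × (723349.3 − 135) / (723349.3 − 226000) = 226000 × 723214.3 / 497349.3 ≈ 328635 mm.
Depth of field = Df − Dn = 328635 − 172216 ≈ 156419 mm ≈ 156 m.

156 m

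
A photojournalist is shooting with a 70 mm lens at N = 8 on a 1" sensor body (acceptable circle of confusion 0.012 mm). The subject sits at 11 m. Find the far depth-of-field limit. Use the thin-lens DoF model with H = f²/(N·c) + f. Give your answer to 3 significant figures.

Hyperfocal distance H = f²/(N·c) + f = 70²/(8 × 0.012) + 70 = 4900/0.096 + 70 ≈ 51111.7 mm ≈ 51.11 m.
Far limit Df = s·(H − f)/(H − s) = 11000 × (51111.7 − 70) / (51111.7 − 11000) = 11000 × 51041.7 / 40111.7 ≈ 13997 mm ≈ 14.0 m.

14.0 m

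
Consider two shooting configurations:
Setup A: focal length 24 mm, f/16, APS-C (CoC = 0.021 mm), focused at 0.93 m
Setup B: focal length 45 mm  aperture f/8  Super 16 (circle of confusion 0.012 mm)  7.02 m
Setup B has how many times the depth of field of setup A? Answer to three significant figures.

Setup A: H = 24²/(16×0.021) + 24 ≈ 1738.3 mm; DoF = Df − Dn = 1972.4 − 608.4 ≈ 1364.0 mm.
Setup B: H = 45²/(8×0.012) + 45 ≈ 21138.8 mm; DoF = Df − Dn = 10488.0 − 5275.6 ≈ 5212.4 mm.
Ratio = 5212.4 / 1364.0 ≈ 3.82.

3.82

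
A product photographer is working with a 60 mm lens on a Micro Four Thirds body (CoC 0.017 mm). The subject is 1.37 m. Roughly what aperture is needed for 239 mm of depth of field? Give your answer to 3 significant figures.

f/14

Write h = H − f = f²/(N·c). The thin-lens limits are Dn = s·h/(h + (s−f)) and Df = s·h/(h − (s−f)), so DoF = Df − Dn = 2·s·(s−f)·h / (h² − (s−f)²).
That is a quadratic in h: DoF·h² − 2·s·(s−f)·h − DoF·(s−f)² = 0 ⇒ h = (s−f)·(s + √(s² + DoF²)) / DoF = 1310 × (1370 + √(1370² + 239²)) / 239 = 1310 × (1370 + 1390.69) / 239 ≈ 15132 mm.
Then N = f²/(c·h) = 60² / (0.017 × 15132) = 3600 / 257.24 ≈ 14.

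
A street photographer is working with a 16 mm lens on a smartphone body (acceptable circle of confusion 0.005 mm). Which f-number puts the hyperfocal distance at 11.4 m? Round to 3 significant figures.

Rearrange H = f²/(N·c) + f for N: N = f² / ((H − f)·c).
N = 16² / ((11400 − 16) × 0.005) = 256 / 56.92 ≈ 4.50.

f/4.50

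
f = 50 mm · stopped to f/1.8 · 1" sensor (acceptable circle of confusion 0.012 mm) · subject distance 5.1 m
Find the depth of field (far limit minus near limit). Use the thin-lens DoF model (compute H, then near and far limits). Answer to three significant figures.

446 mm

Hyperfocal distance H = f²/(N·c) + f = 50²/(1.8 × 0.012) + 50 = 2500/0.0216 + 50 ≈ 115790.7 mm ≈ 115.8 m.
Near limit Dn = s·(H − f)/(H + s − 2f) = 5100 × (115790.7 − 50) / (115790.7 + 5100 − 2 × 50) = 5100 × 115740.7 / 120790.7 ≈ 4886.78 mm.
Far limit Df = s·(H − f)/(H − s) = 5100 × (115790.7 − 50) / (115790.7 − 5100) = 5100 × 115740.7 / 110690.7 ≈ 5332.68 mm.
Depth of field = Df − Dn = 5332.68 − 4886.78 ≈ 445.90 mm.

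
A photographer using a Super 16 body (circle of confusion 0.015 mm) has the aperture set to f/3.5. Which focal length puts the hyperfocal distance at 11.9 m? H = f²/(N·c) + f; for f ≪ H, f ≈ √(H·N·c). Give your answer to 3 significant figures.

25.0 mm

From H = f²/(N·c) + f, with f ≪ H: f ≈ √(H·N·c) = √(11900 × 3.5 × 0.015) = √624.75 ≈ 24.99 mm.
The +f correction barely moves this — solving exactly, f² + N·c·f − N·c·H = 0 ⇒ f = (−N·c + √((N·c)² + 4·N·c·H))/2 = (−0.0525 + √2499.0)/2 ≈ 24.969 mm, so f ≈ 25.0 mm.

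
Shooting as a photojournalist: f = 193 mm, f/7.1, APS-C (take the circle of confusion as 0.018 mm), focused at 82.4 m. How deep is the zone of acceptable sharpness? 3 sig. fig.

50.5 m

Hyperfocal distance H = f²/(N·c) + f = 193²/(7.1 × 0.018) + 193 = 37249/0.1278 + 193 ≈ 291656.2 mm ≈ 291.7 m.
Near limit Dn = s·(H − f)/(H + s − 2f) = 82400 × (291656.2 − 193) / (291656.2 + 82400 − 2 × 193) = 82400 × 291463.2 / 373670.2 ≈ 64272 mm.
Far limit Df = s·(H − f)/(H − s) = 82400 × (291656.2 − 193) / (291656.2 − 82400) = 82400 × 291463.2 / 209256.2 ≈ 114771 mm.
Depth of field = Df − Dn = 114771 − 64272 ≈ 50499 mm ≈ 50.5 m.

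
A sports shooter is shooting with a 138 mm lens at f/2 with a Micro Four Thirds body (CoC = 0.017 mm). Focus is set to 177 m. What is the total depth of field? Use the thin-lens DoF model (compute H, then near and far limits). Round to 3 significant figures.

124 m

Hyperfocal distance H = f²/(N·c) + f = 138²/(2 × 0.017) + 138 = 19044/0.034 + 138 ≈ 560255.6 mm ≈ 560.3 m.
Near limit Dn = s·(H − f)/(H + s − 2f) = 177000 × (560255.6 − 138) / (560255.6 + 177000 − 2 × 138) = 177000 × 560117.6 / 736979.6 ≈ 134523 mm.
Far limit Df = s·(H − f)/(H − s) = 177000 × (560255.6 − 138) / (560255.6 − 177000) = 177000 × 560117.6 / 383255.6 ≈ 258681 mm.
Depth of field = Df − Dn = 258681 − 134523 ≈ 124158 mm ≈ 124 m.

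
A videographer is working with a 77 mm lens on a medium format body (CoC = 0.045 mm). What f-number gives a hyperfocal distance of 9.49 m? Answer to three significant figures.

Rearrange H = f²/(N·c) + f for N: N = f² / ((H − f)·c).
N = 77² / ((9490 − 77) × 0.045) = 5929 / 423.6 ≈ 14.

f/14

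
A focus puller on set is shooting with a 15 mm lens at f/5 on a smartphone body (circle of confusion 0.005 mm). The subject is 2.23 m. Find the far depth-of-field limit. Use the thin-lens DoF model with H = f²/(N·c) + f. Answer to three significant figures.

Hyperfocal distance H = f²/(N·c) + f = 15²/(5 × 0.005) + 15 = 225/0.025 + 15 ≈ 9015.0 mm ≈ 9.015 m.
Far limit Df = s·(H − f)/(H − s) = 2230 × (9015.0 − 15) / (9015.0 − 2230) = 2230 × 9000.0 / 6785.0 ≈ 2958.0 mm ≈ 2.96 m.

2.96 m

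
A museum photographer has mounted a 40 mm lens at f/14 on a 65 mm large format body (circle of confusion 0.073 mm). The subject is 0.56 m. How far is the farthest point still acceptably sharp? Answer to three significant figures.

0.839 m

Hyperfocal distance H = f²/(N·c) + f = 40²/(14 × 0.073) + 40 = 1600/1.022 + 40 ≈ 1605.6 mm ≈ 1.606 m.
Far limit Df = s·(H − f)/(H − s) = 560 × (1605.6 − 40) / (1605.6 − 560) = 560 × 1565.6 / 1045.6 ≈ 838.51 mm ≈ 0.839 m.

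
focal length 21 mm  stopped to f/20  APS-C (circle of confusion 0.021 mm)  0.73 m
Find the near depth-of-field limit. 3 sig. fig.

436 mm

Hyperfocal distance H = f²/(N·c) + f = 21²/(20 × 0.021) + 21 = 441/0.42 + 21 ≈ 1071.0 mm ≈ 1.071 m.
Near limit Dn = s·(H − f)/(H + s − 2f) = 730 × (1071.0 − 21) / (1071.0 + 730 − 2 × 21) = 730 × 1050.0 / 1759.0 ≈ 435.76 mm.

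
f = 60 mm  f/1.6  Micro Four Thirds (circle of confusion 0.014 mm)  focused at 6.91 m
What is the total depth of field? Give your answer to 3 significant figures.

0.590 m

Hyperfocal distance H = f²/(N·c) + f = 60²/(1.6 × 0.014) + 60 = 3600/0.0224 + 60 ≈ 160774.3 mm ≈ 160.8 m.
Near limit Dn = s·(H − f)/(H + s − 2f) = 6910 × (160774.3 − 60) / (160774.3 + 6910 − 2 × 60) = 6910 × 160714.3 / 167564.3 ≈ 6627.52 mm.
Far limit Df = s·(H − f)/(H − s) = 6910 × (160774.3 − 60) / (160774.3 − 6910) = 6910 × 160714.3 / 153864.3 ≈ 7217.63 mm.
Depth of field = Df − Dn = 7217.63 − 6627.52 ≈ 590.11 mm ≈ 0.590 m.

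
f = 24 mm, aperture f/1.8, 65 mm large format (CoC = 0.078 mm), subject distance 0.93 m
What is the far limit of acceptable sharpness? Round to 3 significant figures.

1.19 m

Hyperfocal distance H = f²/(N·c) + f = 24²/(1.8 × 0.078) + 24 = 576/0.1404 + 24 ≈ 4126.6 mm ≈ 4.127 m.
Far limit Df = s·(H − f)/(H − s) = 930 × (4126.6 − 24) / (4126.6 − 930) = 930 × 4102.6 / 3196.6 ≈ 1193.6 mm ≈ 1.19 m.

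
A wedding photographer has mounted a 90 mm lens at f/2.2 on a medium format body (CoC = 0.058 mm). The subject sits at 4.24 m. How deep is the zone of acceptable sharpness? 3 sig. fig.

0.557 m

Hyperfocal distance H = f²/(N·c) + f = 90²/(2.2 × 0.058) + 90 = 8100/0.1276 + 90 ≈ 63569.6 mm ≈ 63.57 m.
Near limit Dn = s·(H − f)/(H + s − 2f) = 4240 × (63569.6 − 90) / (63569.6 + 4240 − 2 × 90) = 4240 × 63479.6 / 67629.6 ≈ 3979.82 mm.
Far limit Df = s·(H − f)/(H − s) = 4240 × (63569.6 − 90) / (63569.6 − 4240) = 4240 × 63479.6 / 59329.6 ≈ 4536.58 mm.
Depth of field = Df − Dn = 4536.58 − 3979.82 ≈ 556.76 mm ≈ 0.557 m.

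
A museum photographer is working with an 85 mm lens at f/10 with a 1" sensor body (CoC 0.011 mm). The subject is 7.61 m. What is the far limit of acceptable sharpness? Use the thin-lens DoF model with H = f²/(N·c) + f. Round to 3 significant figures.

Hyperfocal distance H = f²/(N·c) + f = 85²/(10 × 0.011) + 85 = 7225/0.11 + 85 ≈ 65766.8 mm ≈ 65.77 m.
Far limit Df = s·(H − f)/(H − s) = 7610 × (65766.8 − 85) / (65766.8 − 7610) = 7610 × 65681.8 / 58156.8 ≈ 8594.7 mm ≈ 8.59 m.

8.59 m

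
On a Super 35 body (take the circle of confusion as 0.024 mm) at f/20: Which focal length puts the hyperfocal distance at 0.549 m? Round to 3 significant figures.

From H = f²/(N·c) + f, with f ≪ H: f ≈ √(H·N·c) = √(549 × 20 × 0.024) = √263.52 ≈ 16.23 mm.
Exact: f² + N·c·f − N·c·H = 0 ⇒ f = (−N·c + √((N·c)² + 4·N·c·H))/2 = (−0.48 + √1054.3)/2 ≈ 15.995 mm ≈ 16.0 mm.

16.0 mm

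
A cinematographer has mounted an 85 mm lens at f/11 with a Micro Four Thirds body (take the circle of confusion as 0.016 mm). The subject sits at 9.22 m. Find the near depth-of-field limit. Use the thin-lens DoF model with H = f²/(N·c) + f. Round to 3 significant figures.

7.54 m

Hyperfocal distance H = f²/(N·c) + f = 85²/(11 × 0.016) + 85 = 7225/0.176 + 85 ≈ 41136.1 mm ≈ 41.14 m.
Near limit Dn = s·(H − f)/(H + s − 2f) = 9220 × (41136.1 − 85) / (41136.1 + 9220 − 2 × 85) = 9220 × 41051.1 / 50186.1 ≈ 7541.8 mm ≈ 7.54 m.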